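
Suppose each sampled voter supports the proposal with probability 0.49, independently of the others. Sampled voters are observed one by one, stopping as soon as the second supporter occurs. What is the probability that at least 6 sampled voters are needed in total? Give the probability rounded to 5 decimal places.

0.20025

Needing more than 5 sampled voters ⇔ fewer than 2 successes in the first 5. With X ~ Binomial(5, 0.49), P(Y > 5) = P(X ≤ 1).
  k=0: C(5,0)·0.49^0·0.51^5 = 0.0345025
  k=1: C(5,1)·0.49^1·0.51^4 = 0.1657474
P(X ≤ 1) = 0.2002499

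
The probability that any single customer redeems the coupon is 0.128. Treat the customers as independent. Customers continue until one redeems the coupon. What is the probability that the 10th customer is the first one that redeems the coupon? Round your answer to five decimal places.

0.03731

Geometric (trials to first success), p = 0.128.
P(Y = 10) = (1−p)^9 · p = 0.29151 · 0.128 = 0.0373128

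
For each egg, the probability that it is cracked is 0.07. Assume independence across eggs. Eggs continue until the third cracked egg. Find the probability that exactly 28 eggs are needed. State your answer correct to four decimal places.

Y = trial on which the third success occurs; negative binomial, r=3, p=0.07.
P(Y=28) = C(27,2) · p^3 · (1−p)^25
= 351 · 0.000343 · 0.16296 = 0.019619

0.0196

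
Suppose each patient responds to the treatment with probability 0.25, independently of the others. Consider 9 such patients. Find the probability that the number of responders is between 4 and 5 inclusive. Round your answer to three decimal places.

0.156

X ~ Binomial(9, 0.25); P(4 ≤ X ≤ 5) = Σ C(9,k) p^k (1−p)^(9−k) over k:
  k=4: C(9,4)·0.25^4·0.75^5 = 0.11680
  k=5: C(9,5)·0.25^5·0.75^4 = 0.03893
Total = 0.15573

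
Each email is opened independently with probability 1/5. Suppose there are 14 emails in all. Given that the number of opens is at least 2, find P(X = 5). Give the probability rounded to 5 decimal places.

X ~ Binomial(14, 0.20). Want P(X=5 | X≥2) = P(X=5) / P(X≥2).
P(X=5) = C(14,5)·0.20^5·0.80^9 = 0.0859852
P(X≥2) = 1 − 0.0439805 − 0.1539316 = 0.8020879
Ratio = 0.0859852 / 0.8020879 = 0.1072018

0.10720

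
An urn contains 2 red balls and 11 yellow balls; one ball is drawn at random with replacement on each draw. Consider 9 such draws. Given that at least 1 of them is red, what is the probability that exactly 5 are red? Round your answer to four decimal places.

0.0072

X ~ Binomial(9, 0.153846). Want P(X=5 | X≥1) = P(X=5) / P(X≥1).
P(X=5) = C(9,5)·0.153846^5·0.846154^4 = 0.005567
P(X≥1) = 1 − 0.222354 = 0.777646
Ratio = 0.005567 / 0.777646 = 0.007158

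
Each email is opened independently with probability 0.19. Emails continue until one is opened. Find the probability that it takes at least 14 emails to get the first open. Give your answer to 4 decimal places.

Y = number of emails to the first success; geometric, p = 0.19.
P(Y > 13) = P(first 13 all fail) = (1−p)^13 = 0.064611

0.0646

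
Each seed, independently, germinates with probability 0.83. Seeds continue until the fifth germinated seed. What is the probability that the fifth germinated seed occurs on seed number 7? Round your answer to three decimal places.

Y = trial on which the fifth success occurs; negative binomial, r=5, p=0.83.
P(Y=7) = C(6,4) · p^5 · (1−p)^2
= 15 · 0.3939 · 0.0289 = 0.17076

0.171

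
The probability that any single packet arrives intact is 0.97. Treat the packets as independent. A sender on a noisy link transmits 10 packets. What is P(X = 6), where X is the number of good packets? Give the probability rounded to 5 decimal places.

0.00014

X ~ Binomial(n=10, p=0.97).
P(X=6) = C(10,6) · p^6 · (1−p)^4
= 210 · 0.83297 · 8.1e-07 = 0.0001417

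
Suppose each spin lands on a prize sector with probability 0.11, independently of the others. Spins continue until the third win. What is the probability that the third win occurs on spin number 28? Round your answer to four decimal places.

0.0254

Y = trial on which the third success occurs; negative binomial, r=3, p=0.11.
P(Y=28) = C(27,2) · p^3 · (1−p)^25
= 351 · 0.001331 · 0.054294 = 0.025365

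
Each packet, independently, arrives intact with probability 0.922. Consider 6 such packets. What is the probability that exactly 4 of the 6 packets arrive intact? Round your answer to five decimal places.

0.06595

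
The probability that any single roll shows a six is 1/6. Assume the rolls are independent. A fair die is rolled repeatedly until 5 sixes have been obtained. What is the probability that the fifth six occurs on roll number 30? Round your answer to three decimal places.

Y = trial on which the fifth success occurs; negative binomial, r=5, p=0.166667.
P(Y=30) = C(29,4) · p^5 · (1−p)^25
= 23751 · 0.0001286 · 0.010483 = 0.03202

0.032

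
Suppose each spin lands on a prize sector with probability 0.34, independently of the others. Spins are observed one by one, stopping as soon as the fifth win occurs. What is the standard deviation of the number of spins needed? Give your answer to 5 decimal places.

Y = total spins until the fifth success; negative binomial with r=5, p=0.34.
SD(Y) = √[r(1−p)/p²] = √(28.5467128) = 5.3429124

5.34291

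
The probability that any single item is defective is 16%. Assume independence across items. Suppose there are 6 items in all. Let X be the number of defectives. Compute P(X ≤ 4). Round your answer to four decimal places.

0.9995

X ~ Binomial(6, 0.16); P(X ≤ 4) = Σ C(6,k) p^k (1−p)^(6−k) over k:
  k=0: C(6,0)·0.16^0·0.84^6 = 0.351298
  k=1: C(6,1)·0.16^1·0.84^5 = 0.401483
  k=2: C(6,2)·0.16^2·0.84^4 = 0.191183
  k=3: C(6,3)·0.16^3·0.84^3 = 0.048554
  k=4: C(6,4)·0.16^4·0.84^2 = 0.006936
Total = 0.999455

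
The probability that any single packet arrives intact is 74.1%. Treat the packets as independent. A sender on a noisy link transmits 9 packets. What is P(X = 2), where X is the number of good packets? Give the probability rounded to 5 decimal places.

0.00155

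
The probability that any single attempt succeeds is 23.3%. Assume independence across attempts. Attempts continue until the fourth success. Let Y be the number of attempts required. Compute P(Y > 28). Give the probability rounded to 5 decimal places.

0.08101

Needing more than 28 attempts ⇔ fewer than 4 successes in the first 28. With X ~ Binomial(28, 0.233), P(Y > 28) = P(X ≤ 3).
  k=0: C(28,0)·0.233^0·0.767^28 = 0.0005947
  k=1: C(28,1)·0.233^1·0.767^27 = 0.0050581
  k=2: C(28,2)·0.233^2·0.767^26 = 0.0207436
  k=3: C(28,3)·0.233^3·0.767^25 = 0.0546130
P(X ≤ 3) = 0.0810093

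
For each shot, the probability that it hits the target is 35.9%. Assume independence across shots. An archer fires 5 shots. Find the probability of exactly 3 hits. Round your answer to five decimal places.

0.19011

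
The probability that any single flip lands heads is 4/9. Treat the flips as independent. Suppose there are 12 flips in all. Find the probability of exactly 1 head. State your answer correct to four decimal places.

0.0083

X ~ Binomial(n=12, p=0.444444).
P(X=1) = C(12,1) · p^1 · (1−p)^11
= 12 · 0.44444 · 0.001556 = 0.008299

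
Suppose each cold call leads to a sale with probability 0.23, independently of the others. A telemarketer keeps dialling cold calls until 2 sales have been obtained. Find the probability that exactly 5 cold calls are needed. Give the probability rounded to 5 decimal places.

0.09660

Y = trial on which the second success occurs; negative binomial, r=2, p=0.23.
P(Y=5) = C(4,1) · p^2 · (1−p)^3
= 4 · 0.0529 · 0.45653 = 0.0966024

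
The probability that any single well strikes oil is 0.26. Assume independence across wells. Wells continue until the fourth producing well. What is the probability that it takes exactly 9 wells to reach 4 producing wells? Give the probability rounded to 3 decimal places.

0.057

Y = trial on which the fourth success occurs; negative binomial, r=4, p=0.26.
P(Y=9) = C(8,3) · p^4 · (1−p)^5
= 56 · 0.0045698 · 0.2219 = 0.05679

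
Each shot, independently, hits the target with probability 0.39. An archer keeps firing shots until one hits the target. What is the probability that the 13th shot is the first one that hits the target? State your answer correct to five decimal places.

Geometric (trials to first success), p = 0.39.
P(Y = 13) = (1−p)^12 · p = 0.0026543 · 0.39 = 0.0010352

0.00104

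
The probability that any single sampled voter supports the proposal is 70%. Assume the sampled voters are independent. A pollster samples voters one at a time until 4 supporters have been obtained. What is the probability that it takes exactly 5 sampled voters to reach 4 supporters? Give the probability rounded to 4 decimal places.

Y = trial on which the fourth success occurs; negative binomial, r=4, p=0.70.
P(Y=5) = C(4,3) · p^4 · (1−p)^1
= 4 · 0.2401 · 0.3 = 0.288120

0.2881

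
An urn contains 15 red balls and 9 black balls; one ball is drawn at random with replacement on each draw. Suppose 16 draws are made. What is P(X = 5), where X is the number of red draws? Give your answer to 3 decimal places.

X ~ Binomial(n=16, p=0.625).
P(X=5) = C(16,5) · p^5 · (1−p)^11
= 4368 · 0.095367 · 2.0623e-05 = 0.00859

0.009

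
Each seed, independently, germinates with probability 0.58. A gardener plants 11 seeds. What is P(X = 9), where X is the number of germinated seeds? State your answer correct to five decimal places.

X ~ Binomial(n=11, p=0.58).
P(X=9) = C(11,9) · p^9 · (1−p)^2
= 55 · 0.0074277 · 0.1764 = 0.0720631

0.07206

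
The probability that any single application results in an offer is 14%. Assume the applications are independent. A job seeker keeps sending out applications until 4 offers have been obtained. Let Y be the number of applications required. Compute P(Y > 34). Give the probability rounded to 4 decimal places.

0.2799

Needing more than 34 applications ⇔ fewer than 4 successes in the first 34. With X ~ Binomial(34, 0.14), P(Y > 34) = P(X ≤ 3).
  k=0: C(34,0)·0.14^0·0.86^34 = 0.005929
  k=1: C(34,1)·0.14^1·0.86^33 = 0.032814
  k=2: C(34,2)·0.14^2·0.86^32 = 0.088139
  k=3: C(34,3)·0.14^3·0.86^31 = 0.153048
P(X ≤ 3) = 0.279930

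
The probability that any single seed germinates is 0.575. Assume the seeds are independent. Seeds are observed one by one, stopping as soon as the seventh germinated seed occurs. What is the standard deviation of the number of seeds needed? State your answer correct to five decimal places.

Y = total seeds until the seventh success; negative binomial with r=7, p=0.575.
SD(Y) = √[r(1−p)/p²] = √(8.9981096) = 2.9996849

2.99968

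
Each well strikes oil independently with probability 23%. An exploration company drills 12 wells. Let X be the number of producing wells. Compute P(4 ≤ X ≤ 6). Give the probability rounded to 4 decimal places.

X ~ Binomial(12, 0.23); P(4 ≤ X ≤ 6) = Σ C(12,k) p^k (1−p)^(12−k) over k:
  k=4: C(12,4)·0.23^4·0.77^8 = 0.171176
  k=5: C(12,5)·0.23^5·0.77^7 = 0.081809
  k=6: C(12,6)·0.23^6·0.77^6 = 0.028509
Total = 0.281494

0.2815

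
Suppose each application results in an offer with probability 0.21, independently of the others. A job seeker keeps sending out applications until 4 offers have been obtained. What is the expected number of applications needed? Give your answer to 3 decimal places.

19.048

Y = total applications until the fourth success; negative binomial with r=4, p=0.21.
E[Y] = r / p = 4 / 0.21 = 19.04762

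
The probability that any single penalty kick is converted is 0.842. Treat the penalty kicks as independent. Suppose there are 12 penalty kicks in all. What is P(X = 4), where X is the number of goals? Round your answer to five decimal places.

0.00010

X ~ Binomial(n=12, p=0.842).
P(X=4) = C(12,4) · p^4 · (1−p)^8
= 495 · 0.50263 · 3.8838e-07 = 0.0000966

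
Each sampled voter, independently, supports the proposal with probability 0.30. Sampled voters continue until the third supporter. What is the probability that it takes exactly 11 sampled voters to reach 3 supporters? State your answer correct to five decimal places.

0.07004

Y = trial on which the third success occurs; negative binomial, r=3, p=0.30.
P(Y=11) = C(10,2) · p^3 · (1−p)^8
= 45 · 0.027 · 0.057648 = 0.0700423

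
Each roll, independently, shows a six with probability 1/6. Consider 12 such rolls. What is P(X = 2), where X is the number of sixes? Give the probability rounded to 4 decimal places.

X ~ Binomial(n=12, p=0.166667).
P(X=2) = C(12,2) · p^2 · (1−p)^10
= 66 · 0.027778 · 0.16151 = 0.296094

0.2961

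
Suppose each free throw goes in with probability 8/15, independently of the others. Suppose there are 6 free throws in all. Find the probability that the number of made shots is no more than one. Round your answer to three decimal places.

0.081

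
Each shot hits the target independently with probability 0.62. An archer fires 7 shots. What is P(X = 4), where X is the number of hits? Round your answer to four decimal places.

0.2838

X ~ Binomial(n=7, p=0.62).
P(X=4) = C(7,4) · p^4 · (1−p)^3
= 35 · 0.14776 · 0.054872 = 0.283782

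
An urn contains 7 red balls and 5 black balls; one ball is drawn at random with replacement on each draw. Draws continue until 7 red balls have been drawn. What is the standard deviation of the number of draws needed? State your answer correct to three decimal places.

2.928

Y = total draws until the seventh success; negative binomial with r=7, p=0.583333.
SD(Y) = √[r(1−p)/p²] = √(8.57143) = 2.92770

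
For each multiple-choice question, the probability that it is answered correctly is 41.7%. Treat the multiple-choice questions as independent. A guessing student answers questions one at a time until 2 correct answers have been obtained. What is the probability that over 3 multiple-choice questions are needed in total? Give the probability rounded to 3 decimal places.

0.623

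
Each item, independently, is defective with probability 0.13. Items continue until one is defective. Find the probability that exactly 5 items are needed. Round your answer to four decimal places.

0.0745

Geometric (trials to first success), p = 0.13.
P(Y = 5) = (1−p)^4 · p = 0.5729 · 0.13 = 0.074477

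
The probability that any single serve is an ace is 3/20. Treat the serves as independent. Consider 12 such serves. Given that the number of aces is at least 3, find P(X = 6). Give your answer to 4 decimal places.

X ~ Binomial(12, 0.15). Want P(X=6 | X≥3) = P(X=6) / P(X≥3).
P(X=6) = C(12,6)·0.15^6·0.85^6 = 0.003969
P(X≥3) = 1 − 0.142242 − 0.301218 − 0.292358 = 0.264182
Ratio = 0.003969 / 0.264182 = 0.015026

0.0150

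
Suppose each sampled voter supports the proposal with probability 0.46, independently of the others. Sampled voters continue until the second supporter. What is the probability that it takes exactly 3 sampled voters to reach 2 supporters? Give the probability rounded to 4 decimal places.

0.2285

Y = trial on which the second success occurs; negative binomial, r=2, p=0.46.
P(Y=3) = C(2,1) · p^2 · (1−p)^1
= 2 · 0.2116 · 0.54 = 0.228528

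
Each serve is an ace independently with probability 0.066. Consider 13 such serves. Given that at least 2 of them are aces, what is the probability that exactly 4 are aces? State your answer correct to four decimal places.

X ~ Binomial(13, 0.066). Want P(X=4 | X≥2) = P(X=4) / P(X≥2).
P(X=4) = C(13,4)·0.066^4·0.934^9 = 0.007338
P(X≥2) = 1 − 0.411632 − 0.378138 = 0.210230
Ratio = 0.007338 / 0.210230 = 0.034907

0.0349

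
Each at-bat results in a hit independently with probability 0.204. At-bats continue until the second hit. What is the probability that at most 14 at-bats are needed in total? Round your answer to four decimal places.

Finishing within 14 at-bats ⇔ at least 2 successes in the first 14. With X ~ Binomial(14, 0.204), P(Y ≤ 14) = 1 − P(X ≤ 1).
  k=0: C(14,0)·0.204^0·0.796^14 = 0.041000
  k=1: C(14,1)·0.204^1·0.796^13 = 0.147105
1 − 0.188105 = 0.811895

0.8119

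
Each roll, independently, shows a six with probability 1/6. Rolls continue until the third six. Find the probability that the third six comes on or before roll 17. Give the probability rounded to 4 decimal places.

0.5565

Finishing within 17 rolls ⇔ at least 3 successes in the first 17. With X ~ Binomial(17, 0.166667), P(Y ≤ 17) = 1 − P(X ≤ 2).
  k=0: C(17,0)·0.166667^0·0.833333^17 = 0.045073
  k=1: C(17,1)·0.166667^1·0.833333^16 = 0.153249
  k=2: C(17,2)·0.166667^2·0.833333^15 = 0.245198
1 − 0.443521 = 0.556479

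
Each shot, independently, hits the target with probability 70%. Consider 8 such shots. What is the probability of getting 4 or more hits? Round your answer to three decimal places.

X ~ Binomial(8, 0.70); P(X ≥ 4) = Σ C(8,k) p^k (1−p)^(8−k) over k:
  k=4: C(8,4)·0.70^4·0.30^4 = 0.13614
  k=5: C(8,5)·0.70^5·0.30^3 = 0.25412
  k=6: C(8,6)·0.70^6·0.30^2 = 0.29648
  k=7: C(8,7)·0.70^7·0.30^1 = 0.19765
  k=8: C(8,8)·0.70^8·0.30^0 = 0.05765
Total = 0.94203

0.942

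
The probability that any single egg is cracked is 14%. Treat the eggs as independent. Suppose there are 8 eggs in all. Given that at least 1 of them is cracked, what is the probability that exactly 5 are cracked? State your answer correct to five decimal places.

X ~ Binomial(8, 0.14). Want P(X=5 | X≥1) = P(X=5) / P(X≥1).
P(X=5) = C(8,5)·0.14^5·0.86^3 = 0.0019157
P(X≥1) = 1 − 0.2992179 = 0.7007821
Ratio = 0.0019157 / 0.7007821 = 0.0027336

0.00273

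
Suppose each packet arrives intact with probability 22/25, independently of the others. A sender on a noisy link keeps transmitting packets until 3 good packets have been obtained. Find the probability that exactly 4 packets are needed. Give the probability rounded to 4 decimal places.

Y = trial on which the third success occurs; negative binomial, r=3, p=0.88.
P(Y=4) = C(3,2) · p^3 · (1−p)^1
= 3 · 0.68147 · 0.12 = 0.245330

0.2453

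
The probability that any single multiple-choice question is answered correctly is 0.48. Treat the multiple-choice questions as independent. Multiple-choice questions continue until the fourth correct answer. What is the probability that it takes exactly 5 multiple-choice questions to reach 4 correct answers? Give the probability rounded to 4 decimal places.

0.1104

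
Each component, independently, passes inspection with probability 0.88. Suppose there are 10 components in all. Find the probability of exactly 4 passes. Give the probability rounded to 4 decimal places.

0.0004

X ~ Binomial(n=10, p=0.88).
P(X=4) = C(10,4) · p^4 · (1−p)^6
= 210 · 0.5997 · 2.986e-06 = 0.000376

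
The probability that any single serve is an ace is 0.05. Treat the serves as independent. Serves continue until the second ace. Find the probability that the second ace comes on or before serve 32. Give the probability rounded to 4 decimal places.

Finishing within 32 serves ⇔ at least 2 successes in the first 32. With X ~ Binomial(32, 0.05), P(Y ≤ 32) = 1 − P(X ≤ 1).
  k=0: C(32,0)·0.05^0·0.95^32 = 0.193711
  k=1: C(32,1)·0.05^1·0.95^31 = 0.326251
1 − 0.519962 = 0.480038

0.4800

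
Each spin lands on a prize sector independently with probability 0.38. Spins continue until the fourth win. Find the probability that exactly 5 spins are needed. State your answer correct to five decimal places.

0.05171

Y = trial on which the fourth success occurs; negative binomial, r=4, p=0.38.
P(Y=5) = C(4,3) · p^4 · (1−p)^1
= 4 · 0.020851 · 0.62 = 0.0517114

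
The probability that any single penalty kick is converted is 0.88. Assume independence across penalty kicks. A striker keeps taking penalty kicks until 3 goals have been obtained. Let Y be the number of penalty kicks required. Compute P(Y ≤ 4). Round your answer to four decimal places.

0.9268

Finishing within 4 penalty kicks ⇔ at least 3 successes in the first 4. With X ~ Binomial(4, 0.88), P(Y ≤ 4) = 1 − P(X ≤ 2).
  k=0: C(4,0)·0.88^0·0.12^4 = 0.000207
  k=1: C(4,1)·0.88^1·0.12^3 = 0.006083
  k=2: C(4,2)·0.88^2·0.12^2 = 0.066908
1 − 0.073198 = 0.926802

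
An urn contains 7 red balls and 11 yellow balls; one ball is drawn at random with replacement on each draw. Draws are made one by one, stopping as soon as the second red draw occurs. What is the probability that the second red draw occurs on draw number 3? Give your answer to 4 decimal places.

0.1848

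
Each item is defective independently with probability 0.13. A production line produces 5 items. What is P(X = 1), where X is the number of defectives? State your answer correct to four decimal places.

X ~ Binomial(n=5, p=0.13).
P(X=1) = C(5,1) · p^1 · (1−p)^4
= 5 · 0.13 · 0.5729 = 0.372383

0.3724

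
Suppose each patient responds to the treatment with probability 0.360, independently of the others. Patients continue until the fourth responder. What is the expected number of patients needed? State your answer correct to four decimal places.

11.1111

Y = total patients until the fourth success; negative binomial with r=4, p=0.36.
E[Y] = r / p = 4 / 0.36 = 11.111111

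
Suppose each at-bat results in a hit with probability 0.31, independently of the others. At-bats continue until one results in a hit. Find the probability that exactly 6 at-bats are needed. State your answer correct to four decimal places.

0.0485

Geometric (trials to first success), p = 0.31.
P(Y = 6) = (1−p)^5 · p = 0.1564 · 0.31 = 0.048485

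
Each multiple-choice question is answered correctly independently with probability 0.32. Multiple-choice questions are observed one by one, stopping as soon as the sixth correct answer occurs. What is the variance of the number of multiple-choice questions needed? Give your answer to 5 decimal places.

Y = total multiple-choice questions until the sixth success; negative binomial with r=6, p=0.32.
Var(Y) = r(1−p)/p² = 6·0.68 / 0.32² = 39.8437500

39.84375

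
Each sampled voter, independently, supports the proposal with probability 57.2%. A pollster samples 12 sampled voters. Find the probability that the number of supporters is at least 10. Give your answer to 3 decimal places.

0.058

X ~ Binomial(12, 0.572); P(X ≥ 10) = Σ C(12,k) p^k (1−p)^(12−k) over k:
  k=10: C(12,10)·0.572^10·0.428^2 = 0.04533
  k=11: C(12,11)·0.572^11·0.428^1 = 0.01101
  k=12: C(12,12)·0.572^12·0.428^0 = 0.00123
Total = 0.05757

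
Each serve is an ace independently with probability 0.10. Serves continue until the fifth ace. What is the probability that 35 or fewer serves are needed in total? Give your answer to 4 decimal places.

0.2693

Finishing within 35 serves ⇔ at least 5 successes in the first 35. With X ~ Binomial(35, 0.10), P(Y ≤ 35) = 1 − P(X ≤ 4).
  k=0: C(35,0)·0.10^0·0.90^35 = 0.025032
  k=1: C(35,1)·0.10^1·0.90^34 = 0.097345
  k=2: C(35,2)·0.10^2·0.90^33 = 0.183874
  k=3: C(35,3)·0.10^3·0.90^32 = 0.224735
  k=4: C(35,4)·0.10^4·0.90^31 = 0.199764
1 − 0.730749 = 0.269251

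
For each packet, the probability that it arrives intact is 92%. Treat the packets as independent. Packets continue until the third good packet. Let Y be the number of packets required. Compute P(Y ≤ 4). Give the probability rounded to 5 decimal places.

Finishing within 4 packets ⇔ at least 3 successes in the first 4. With X ~ Binomial(4, 0.92), P(Y ≤ 4) = 1 − P(X ≤ 2).
  k=0: C(4,0)·0.92^0·0.08^4 = 0.0000410
  k=1: C(4,1)·0.92^1·0.08^3 = 0.0018842
  k=2: C(4,2)·0.92^2·0.08^2 = 0.0325018
1 − 0.0344269 = 0.9655731

0.96557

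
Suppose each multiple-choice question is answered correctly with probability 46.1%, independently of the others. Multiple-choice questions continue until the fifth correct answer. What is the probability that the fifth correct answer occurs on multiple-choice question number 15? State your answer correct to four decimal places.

Y = trial on which the fifth success occurs; negative binomial, r=5, p=0.461.
P(Y=15) = C(14,4) · p^5 · (1−p)^10
= 1001 · 0.020821 · 0.0020696 = 0.043135

0.0431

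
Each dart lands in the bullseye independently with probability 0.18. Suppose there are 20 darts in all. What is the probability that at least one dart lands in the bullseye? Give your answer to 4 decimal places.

0.9811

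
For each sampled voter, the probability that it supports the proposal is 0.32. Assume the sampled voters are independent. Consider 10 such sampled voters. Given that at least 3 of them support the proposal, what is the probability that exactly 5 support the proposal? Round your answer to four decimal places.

X ~ Binomial(10, 0.32). Want P(X=5 | X≥3) = P(X=5) / P(X≥3).
P(X=5) = C(10,5)·0.32^5·0.68^5 = 0.122941
P(X≥3) = 1 − 0.021139 − 0.099479 − 0.210661 = 0.668721
Ratio = 0.122941 / 0.668721 = 0.183844

0.1838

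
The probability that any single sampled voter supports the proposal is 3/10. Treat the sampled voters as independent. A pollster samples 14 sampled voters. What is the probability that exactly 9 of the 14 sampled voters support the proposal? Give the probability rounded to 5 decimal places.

0.00662

X ~ Binomial(n=14, p=0.30).
P(X=9) = C(14,9) · p^9 · (1−p)^5
= 2002 · 1.9683e-05 · 0.16807 = 0.0066229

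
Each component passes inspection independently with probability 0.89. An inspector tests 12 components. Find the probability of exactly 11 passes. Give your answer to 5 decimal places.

X ~ Binomial(n=12, p=0.89).
P(X=11) = C(12,11) · p^11 · (1−p)^1
= 12 · 0.27752 · 0.11 = 0.3663228

0.36632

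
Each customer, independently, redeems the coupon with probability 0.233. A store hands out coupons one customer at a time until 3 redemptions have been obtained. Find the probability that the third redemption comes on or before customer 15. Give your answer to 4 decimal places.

0.7148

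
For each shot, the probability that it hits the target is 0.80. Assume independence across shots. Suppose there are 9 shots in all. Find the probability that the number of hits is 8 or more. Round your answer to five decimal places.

X ~ Binomial(9, 0.80); P(X ≥ 8) = Σ C(9,k) p^k (1−p)^(9−k) over k:
  k=8: C(9,8)·0.80^8·0.20^1 = 0.3019899
  k=9: C(9,9)·0.80^9·0.20^0 = 0.1342177
Total = 0.4362076

0.43621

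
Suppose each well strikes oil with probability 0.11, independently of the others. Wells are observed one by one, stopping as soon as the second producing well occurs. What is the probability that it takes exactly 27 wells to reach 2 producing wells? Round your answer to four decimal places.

0.0171

Y = trial on which the second success occurs; negative binomial, r=2, p=0.11.
P(Y=27) = C(26,1) · p^2 · (1−p)^25
= 26 · 0.0121 · 0.054294 = 0.017081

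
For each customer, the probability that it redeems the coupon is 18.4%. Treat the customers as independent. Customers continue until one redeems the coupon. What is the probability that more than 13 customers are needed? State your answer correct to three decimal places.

0.071

Y = number of customers to the first success; geometric, p = 0.184.
P(Y > 13) = P(first 13 all fail) = (1−p)^13 = 0.07112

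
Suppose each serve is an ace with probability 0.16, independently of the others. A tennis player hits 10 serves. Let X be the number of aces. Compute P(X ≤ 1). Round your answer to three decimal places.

X ~ Binomial(10, 0.16); P(X ≤ 1) = Σ C(10,k) p^k (1−p)^(10−k) over k:
  k=0: C(10,0)·0.16^0·0.84^10 = 0.17490
  k=1: C(10,1)·0.16^1·0.84^9 = 0.33315
Total = 0.50805

0.508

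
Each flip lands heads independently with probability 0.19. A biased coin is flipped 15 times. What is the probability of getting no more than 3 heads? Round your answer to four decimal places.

X ~ Binomial(15, 0.19); P(X ≤ 3) = Σ C(15,k) p^k (1−p)^(15−k) over k:
  k=0: C(15,0)·0.19^0·0.81^15 = 0.042391
  k=1: C(15,1)·0.19^1·0.81^14 = 0.149154
  k=2: C(15,2)·0.19^2·0.81^13 = 0.244907
  k=3: C(15,3)·0.19^3·0.81^12 = 0.248939
Total = 0.685391

0.6854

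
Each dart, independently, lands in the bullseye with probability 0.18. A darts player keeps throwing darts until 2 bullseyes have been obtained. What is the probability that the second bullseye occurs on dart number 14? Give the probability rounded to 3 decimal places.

0.039

Y = trial on which the second success occurs; negative binomial, r=2, p=0.18.
P(Y=14) = C(13,1) · p^2 · (1−p)^12
= 13 · 0.0324 · 0.09242 = 0.03893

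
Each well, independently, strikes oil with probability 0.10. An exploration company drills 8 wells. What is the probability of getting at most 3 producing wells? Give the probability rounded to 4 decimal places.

0.9950

X ~ Binomial(8, 0.10); P(X ≤ 3) = Σ C(8,k) p^k (1−p)^(8−k) over k:
  k=0: C(8,0)·0.10^0·0.90^8 = 0.430467
  k=1: C(8,1)·0.10^1·0.90^7 = 0.382638
  k=2: C(8,2)·0.10^2·0.90^6 = 0.148803
  k=3: C(8,3)·0.10^3·0.90^5 = 0.033067
Total = 0.994976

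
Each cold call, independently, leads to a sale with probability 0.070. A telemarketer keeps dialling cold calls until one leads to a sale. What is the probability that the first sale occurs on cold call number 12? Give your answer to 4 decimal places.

0.0315

Geometric (trials to first success), p = 0.07.
P(Y = 12) = (1−p)^11 · p = 0.4501 · 0.07 = 0.031507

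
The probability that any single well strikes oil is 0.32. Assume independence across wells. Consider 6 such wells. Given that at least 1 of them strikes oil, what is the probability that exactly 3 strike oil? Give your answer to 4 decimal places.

X ~ Binomial(6, 0.32). Want P(X=3 | X≥1) = P(X=3) / P(X≥1).
P(X=3) = C(6,3)·0.32^3·0.68^3 = 0.206066
P(X≥1) = 1 − 0.098867 = 0.901133
Ratio = 0.206066 / 0.901133 = 0.228675

0.2287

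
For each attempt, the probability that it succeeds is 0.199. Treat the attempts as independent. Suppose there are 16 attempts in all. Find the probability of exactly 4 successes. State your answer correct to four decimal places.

0.1991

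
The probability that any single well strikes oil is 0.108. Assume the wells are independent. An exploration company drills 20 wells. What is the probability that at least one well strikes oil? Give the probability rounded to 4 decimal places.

P(at least one) = 1 − P(none) = 1 − (1 − 0.108)^20
= 1 − 0.101694 = 0.898306

0.8983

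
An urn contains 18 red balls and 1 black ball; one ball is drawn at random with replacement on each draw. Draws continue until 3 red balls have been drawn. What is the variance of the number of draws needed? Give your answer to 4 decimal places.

Y = total draws until the third success; negative binomial with r=3, p=0.947368.
Var(Y) = r(1−p)/p² = 3·0.052632 / 0.947368² = 0.175926

0.1759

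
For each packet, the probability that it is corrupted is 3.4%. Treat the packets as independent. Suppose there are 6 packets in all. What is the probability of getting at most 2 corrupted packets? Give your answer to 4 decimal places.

0.9993

X ~ Binomial(6, 0.034); P(X ≤ 2) = Σ C(6,k) p^k (1−p)^(6−k) over k:
  k=0: C(6,0)·0.034^0·0.966^6 = 0.812574
  k=1: C(6,1)·0.034^1·0.966^5 = 0.171599
  k=2: C(6,2)·0.034^2·0.966^4 = 0.015099
Total = 0.999272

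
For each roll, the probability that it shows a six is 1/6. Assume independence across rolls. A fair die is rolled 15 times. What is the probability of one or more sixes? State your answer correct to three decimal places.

0.935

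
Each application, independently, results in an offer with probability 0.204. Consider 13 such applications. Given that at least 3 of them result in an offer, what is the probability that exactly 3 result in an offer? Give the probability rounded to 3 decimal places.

X ~ Binomial(13, 0.204). Want P(X=3 | X≥3) = P(X=3) / P(X≥3).
P(X=3) = C(13,3)·0.204^3·0.796^10 = 0.24796
P(X≥3) = 1 − 0.05151 − 0.17161 − 0.26388 = 0.51301
Ratio = 0.24796 / 0.51301 = 0.48335

0.483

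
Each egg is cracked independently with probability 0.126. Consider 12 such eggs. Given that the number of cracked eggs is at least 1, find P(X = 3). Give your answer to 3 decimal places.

0.163

X ~ Binomial(12, 0.126). Want P(X=3 | X≥1) = P(X=3) / P(X≥1).
P(X=3) = C(12,3)·0.126^3·0.874^9 = 0.13096
P(X≥1) = 1 − 0.19867 = 0.80133
Ratio = 0.13096 / 0.80133 = 0.16343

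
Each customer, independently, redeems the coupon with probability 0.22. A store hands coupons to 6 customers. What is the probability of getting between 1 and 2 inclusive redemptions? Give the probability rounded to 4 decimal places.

0.6498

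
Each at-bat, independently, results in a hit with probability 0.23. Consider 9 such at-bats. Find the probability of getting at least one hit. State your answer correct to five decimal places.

0.90485

P(at least one) = 1 − P(none) = 1 − (1 − 0.23)^9
= 1 − 0.0951517 = 0.9048483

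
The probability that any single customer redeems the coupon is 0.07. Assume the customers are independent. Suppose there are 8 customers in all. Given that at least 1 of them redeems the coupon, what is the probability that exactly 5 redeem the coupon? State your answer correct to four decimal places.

0.0002

X ~ Binomial(8, 0.07). Want P(X=5 | X≥1) = P(X=5) / P(X≥1).
P(X=5) = C(8,5)·0.07^5·0.93^3 = 0.000076
P(X≥1) = 1 − 0.559582 = 0.440418
Ratio = 0.000076 / 0.440418 = 0.000172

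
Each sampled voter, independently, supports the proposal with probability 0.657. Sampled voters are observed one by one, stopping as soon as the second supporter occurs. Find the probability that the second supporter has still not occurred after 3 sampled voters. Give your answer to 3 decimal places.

0.272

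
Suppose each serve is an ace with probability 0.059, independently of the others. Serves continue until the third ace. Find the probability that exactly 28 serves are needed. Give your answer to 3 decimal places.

Y = trial on which the third success occurs; negative binomial, r=3, p=0.059.
P(Y=28) = C(27,2) · p^3 · (1−p)^25
= 351 · 0.00020538 · 0.21865 = 0.01576

0.016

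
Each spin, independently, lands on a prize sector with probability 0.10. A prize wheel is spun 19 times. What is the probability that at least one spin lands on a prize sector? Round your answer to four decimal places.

P(at least one) = 1 − P(none) = 1 − (1 − 0.10)^19
= 1 − 0.135085 = 0.864915

0.8649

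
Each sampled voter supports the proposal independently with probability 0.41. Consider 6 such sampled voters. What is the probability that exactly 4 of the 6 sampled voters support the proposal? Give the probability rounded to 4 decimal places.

X ~ Binomial(n=6, p=0.41).
P(X=4) = C(6,4) · p^4 · (1−p)^2
= 15 · 0.028258 · 0.3481 = 0.147547

0.1475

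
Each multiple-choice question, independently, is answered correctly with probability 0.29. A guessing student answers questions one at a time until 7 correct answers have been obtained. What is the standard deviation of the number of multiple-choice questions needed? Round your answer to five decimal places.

Y = total multiple-choice questions until the seventh success; negative binomial with r=7, p=0.29.
SD(Y) = √[r(1−p)/p²] = √(59.0963139) = 7.6874127

7.68741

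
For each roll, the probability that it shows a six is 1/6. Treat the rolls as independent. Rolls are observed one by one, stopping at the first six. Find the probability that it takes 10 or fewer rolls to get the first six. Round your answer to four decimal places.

0.8385

Y = number of rolls to the first success; geometric, p = 0.166667.
P(Y ≤ 10) = 1 − (1−p)^10 = 1 − 0.161506 = 0.838494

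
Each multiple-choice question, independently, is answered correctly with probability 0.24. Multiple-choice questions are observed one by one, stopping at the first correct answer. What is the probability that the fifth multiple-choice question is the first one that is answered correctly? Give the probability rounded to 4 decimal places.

Geometric (trials to first success), p = 0.24.
P(Y = 5) = (1−p)^4 · p = 0.33362 · 0.24 = 0.080069

0.0801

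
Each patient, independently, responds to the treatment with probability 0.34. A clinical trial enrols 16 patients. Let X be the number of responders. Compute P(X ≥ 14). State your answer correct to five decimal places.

0.00002

X ~ Binomial(16, 0.34); P(X ≥ 14) = Σ C(16,k) p^k (1−p)^(16−k) over k:
  k=14: C(16,14)·0.34^14·0.66^2 = 0.0000144
  k=15: C(16,15)·0.34^15·0.66^1 = 0.0000010
  k=16: C(16,16)·0.34^16·0.66^0 = 0.0000000
Total = 0.0000154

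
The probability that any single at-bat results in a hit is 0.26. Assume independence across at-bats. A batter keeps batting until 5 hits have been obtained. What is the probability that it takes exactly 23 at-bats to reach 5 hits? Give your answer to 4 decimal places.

Y = trial on which the fifth success occurs; negative binomial, r=5, p=0.26.
P(Y=23) = C(22,4) · p^5 · (1−p)^18
= 7315 · 0.0011881 · 0.0044276 = 0.038482

0.0385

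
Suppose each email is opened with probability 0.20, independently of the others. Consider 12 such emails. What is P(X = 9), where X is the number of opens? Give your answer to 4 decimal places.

0.0001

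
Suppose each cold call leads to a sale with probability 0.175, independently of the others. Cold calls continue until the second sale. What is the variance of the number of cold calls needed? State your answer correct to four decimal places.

Y = total cold calls until the second success; negative binomial with r=2, p=0.175.
Var(Y) = r(1−p)/p² = 2·0.825 / 0.175² = 53.877551

53.8776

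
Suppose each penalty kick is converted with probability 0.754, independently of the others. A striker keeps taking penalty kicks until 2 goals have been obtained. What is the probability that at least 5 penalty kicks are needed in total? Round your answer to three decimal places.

Needing more than 4 penalty kicks ⇔ fewer than 2 successes in the first 4. With X ~ Binomial(4, 0.754), P(Y > 4) = P(X ≤ 1).
  k=0: C(4,0)·0.754^0·0.246^4 = 0.00366
  k=1: C(4,1)·0.754^1·0.246^3 = 0.04490
P(X ≤ 1) = 0.04856

0.049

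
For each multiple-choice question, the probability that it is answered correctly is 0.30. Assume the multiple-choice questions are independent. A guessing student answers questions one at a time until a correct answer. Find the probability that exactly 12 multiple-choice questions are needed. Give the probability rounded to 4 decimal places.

Geometric (trials to first success), p = 0.30.
P(Y = 12) = (1−p)^11 · p = 0.019773 · 0.30 = 0.005932

0.0059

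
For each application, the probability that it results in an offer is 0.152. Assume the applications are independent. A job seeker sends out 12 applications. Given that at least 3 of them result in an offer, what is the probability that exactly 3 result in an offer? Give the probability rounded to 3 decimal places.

X ~ Binomial(12, 0.152). Want P(X=3 | X≥3) = P(X=3) / P(X≥3).
P(X=3) = C(12,3)·0.152^3·0.848^9 = 0.17519
P(X≥3) = 1 − 0.13828 − 0.29743 − 0.29322 = 0.27108
Ratio = 0.17519 / 0.27108 = 0.64628

0.646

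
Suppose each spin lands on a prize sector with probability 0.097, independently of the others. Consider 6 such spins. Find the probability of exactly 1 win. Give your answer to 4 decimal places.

X ~ Binomial(n=6, p=0.097).
P(X=1) = C(6,1) · p^1 · (1−p)^5
= 6 · 0.097 · 0.6004 = 0.349431

0.3494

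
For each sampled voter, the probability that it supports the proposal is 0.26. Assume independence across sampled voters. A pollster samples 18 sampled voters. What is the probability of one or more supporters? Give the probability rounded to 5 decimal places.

0.99557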